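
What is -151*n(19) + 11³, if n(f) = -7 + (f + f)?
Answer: -3350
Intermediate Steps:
n(f) = -7 + 2*f
-151*n(19) + 11³ = -151*(-7 + 2*19) + 11³ = -151*(-7 + 38) + 1331 = -151*31 + 1331 = -4681 + 1331 = -3350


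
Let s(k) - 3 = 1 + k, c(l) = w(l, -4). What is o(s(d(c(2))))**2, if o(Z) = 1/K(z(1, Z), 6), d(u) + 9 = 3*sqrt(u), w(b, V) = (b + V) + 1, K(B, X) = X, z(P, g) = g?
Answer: 1/36 ≈ 0.027778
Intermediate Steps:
w(b, V) = 1 + V + b (w(b, V) = (V + b) + 1 = 1 + V + b)
c(l) = -3 + l (c(l) = 1 - 4 + l = -3 + l)
d(u) = -9 + 3*sqrt(u)
s(k) = 4 + k (s(k) = 3 + (1 + k) = 4 + k)
o(Z) = 1/6
o(s(d(c(2))))**2 = (1/6)**2 = 1/36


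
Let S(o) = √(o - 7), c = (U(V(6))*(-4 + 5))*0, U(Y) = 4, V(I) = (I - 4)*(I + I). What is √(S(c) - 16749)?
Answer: √(-16749 + I*√7) ≈ 0.01 + 129.42*I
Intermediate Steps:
V(I) = 2*I*(-4 + I) (V(I) = (-4 + I)*(2*I) = 2*I*(-4 + I))
c = 0 (c = (4*(-4 + 5))*0 = (4*1)*0 = 4*0 = 0)
S(o) = √(-7 + o)
√(S(c) - 16749) = √(√(-7 + 0) - 16749) = √(√(-7) - 16749) = √(I*√7 - 16749) = √(-16749 + I*√7)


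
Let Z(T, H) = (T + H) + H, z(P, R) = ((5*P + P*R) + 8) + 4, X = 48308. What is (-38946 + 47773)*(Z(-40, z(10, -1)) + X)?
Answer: 426979644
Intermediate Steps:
z(P, R) = 12 + 5*P + P*R (z(P, R) = (8 + 5*P + P*R) + 4 = 12 + 5*P + P*R)
Z(T, H) = T + 2*H (Z(T, H) = (H + T) + H = T + 2*H)
(-38946 + 47773)*(Z(-40, z(10, -1)) + X) = (-38946 + 47773)*((-40 + 2*(12 + 5*10 + 10*(-1))) + 48308) = 8827*((-40 + 2*(12 + 50 - 10)) + 48308) = 8827*((-40 + 2*52) + 48308) = 8827*((-40 + 104) + 48308) = 8827*(64 + 48308) = 8827*48372 = 426979644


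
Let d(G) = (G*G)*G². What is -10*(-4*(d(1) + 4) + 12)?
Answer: 80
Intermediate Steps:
d(G) = G⁴ (d(G) = G²*G² = G⁴)
-10*(-4*(d(1) + 4) + 12) = -10*(-4*(1⁴ + 4) + 12) = -10*(-4*(1 + 4) + 12) = -10*(-4*5 + 12) = -10*(-20 + 12) = -10*(-8) = 80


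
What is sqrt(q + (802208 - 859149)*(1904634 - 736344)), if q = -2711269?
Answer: I*sqrt(66526312159) ≈ 2.5793e+5*I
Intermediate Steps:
sqrt(q + (802208 - 859149)*(1904634 - 736344)) = sqrt(-2711269 + (802208 - 859149)*(1904634 - 736344)) = sqrt(-2711269 - 56941*1168290) = sqrt(-2711269 - 66523600890) = sqrt(-66526312159) = I*sqrt(66526312159)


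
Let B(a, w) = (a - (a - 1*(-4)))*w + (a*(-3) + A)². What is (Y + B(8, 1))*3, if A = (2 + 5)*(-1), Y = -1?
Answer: 2868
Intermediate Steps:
A = -7 (A = 7*(-1) = -7)
B(a, w) = (-7 - 3*a)² - 4*w (B(a, w) = (a - (a - 1*(-4)))*w + (a*(-3) - 7)² = (a - (a + 4))*w + (-3*a - 7)² = (a - (4 + a))*w + (-7 - 3*a)² = (a + (-4 - a))*w + (-7 - 3*a)² = -4*w + (-7 - 3*a)² = (-7 - 3*a)² - 4*w)
(Y + B(8, 1))*3 = (-1 + ((7 + 3*8)² - 4*1))*3 = (-1 + ((7 + 24)² - 4))*3 = (-1 + (31² - 4))*3 = (-1 + (961 - 4))*3 = (-1 + 957)*3 = 956*3 = 2868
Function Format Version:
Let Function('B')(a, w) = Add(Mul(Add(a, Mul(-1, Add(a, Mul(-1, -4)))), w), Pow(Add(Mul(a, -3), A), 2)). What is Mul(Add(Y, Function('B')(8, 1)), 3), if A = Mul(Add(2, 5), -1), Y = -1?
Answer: 2868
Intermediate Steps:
A = -7 (A = Mul(7, -1) = -7)
Function('B')(a, w) = Add(Pow(Add(-7, Mul(-3, a)), 2), Mul(-4, w)) (Function('B')(a, w) = Add(Mul(Add(a, Mul(-1, Add(a, Mul(-1, -4)))), w), Pow(Add(Mul(a, -3), -7), 2)) = Add(Mul(Add(a, Mul(-1, Add(a, 4))), w), Pow(Add(Mul(-3, a), -7), 2)) = Add(Mul(Add(a, Mul(-1, Add(4, a))), w), Pow(Add(-7, Mul(-3, a)), 2)) = Add(Mul(Add(a, Add(-4, Mul(-1, a))), w), Pow(Add(-7, Mul(-3, a)), 2)) = Add(Mul(-4, w), Pow(Add(-7, Mul(-3, a)), 2)) = Add(Pow(Add(-7, Mul(-3, a)), 2), Mul(-4, w)))
Mul(Add(Y, Function('B')(8, 1)), 3) = Mul(Add(-1, Add(Pow(Add(7, Mul(3, 8)), 2), Mul(-4, 1))), 3) = Mul(Add(-1, Add(Pow(Add(7, 24), 2), -4)), 3) = Mul(Add(-1, Add(Pow(31, 2), -4)), 3) = Mul(Add(-1, Add(961, -4)), 3) = Mul(Add(-1, 957), 3) = Mul(956, 3) = 2868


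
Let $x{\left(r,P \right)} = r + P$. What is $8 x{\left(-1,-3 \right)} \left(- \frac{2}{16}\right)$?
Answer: $4$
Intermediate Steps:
$x{\left(r,P \right)} = P + r$
$8 x{\left(-1,-3 \right)} \left(- \frac{2}{16}\right) = 8 \left(-3 - 1\right) \left(- \frac{2}{16}\right) = 8 \left(-4\right) \left(\left(-2\right) \frac{1}{16}\right) = \left(-32\right) \left(- \frac{1}{8}\right) = 4$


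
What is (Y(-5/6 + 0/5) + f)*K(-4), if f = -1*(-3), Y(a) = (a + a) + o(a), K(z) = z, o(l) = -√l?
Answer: -16/3 + 2*I*√30/3 ≈ -5.3333 + 3.6515*I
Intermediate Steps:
Y(a) = -√a + 2*a (Y(a) = (a + a) - √a = 2*a - √a = -√a + 2*a)
f = 3
(Y(-5/6 + 0/5) + f)*K(-4) = ((-√(-5/6 + 0/5) + 2*(-5/6 + 0/5)) + 3)*(-4) = ((-√(-5*⅙ + 0*(⅕)) + 2*(-5*⅙ + 0*(⅕))) + 3)*(-4) = ((-√(-⅚ + 0) + 2*(-⅚ + 0)) + 3)*(-4) = ((-√(-⅚) + 2*(-⅚)) + 3)*(-4) = ((-I*√30/6 - 5/3) + 3)*(-4) = ((-5/3 - I*√30/6) + 3)*(-4) = (4/3 - I*√30/6)*(-4) = -16/3 + 2*I*√30/3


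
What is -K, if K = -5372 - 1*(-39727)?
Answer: -34355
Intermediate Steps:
K = 34355 (K = -5372 + 39727 = 34355)
-K = -1*34355 = -34355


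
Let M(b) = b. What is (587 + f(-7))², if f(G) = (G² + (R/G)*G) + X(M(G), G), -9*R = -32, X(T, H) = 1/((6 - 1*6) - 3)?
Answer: 33097009/81 ≈ 4.0861e+5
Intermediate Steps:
X(T, H) = -⅓ (X(T, H) = 1/((6 - 6) - 3) = 1/(0 - 3) = 1/(-3) = -⅓)
R = 32/9 (R = -⅑*(-32) = 32/9 ≈ 3.5556)
f(G) = 29/9 + G² (f(G) = (G² + (32/(9*G))*G) - ⅓ = (G² + 32/9) - ⅓ = (32/9 + G²) - ⅓ = 29/9 + G²)
(587 + f(-7))² = (587 + (29/9 + (-7)²))² = (587 + (29/9 + 49))² = (587 + 470/9)² = (5753/9)² = 33097009/81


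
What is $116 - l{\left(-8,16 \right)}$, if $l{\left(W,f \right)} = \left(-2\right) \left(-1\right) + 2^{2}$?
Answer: $110$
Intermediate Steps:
$l{\left(W,f \right)} = 6$ ($l{\left(W,f \right)} = 2 + 4 = 6$)
$116 - l{\left(-8,16 \right)} = 116 - 6 = 110$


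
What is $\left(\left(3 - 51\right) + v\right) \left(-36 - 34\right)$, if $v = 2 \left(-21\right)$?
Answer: $6300$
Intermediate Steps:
$v = -42$
$\left(\left(3 - 51\right) + v\right) \left(-36 - 34\right) = \left(\left(3 - 51\right) - 42\right) \left(-36 - 34\right) = \left(-48 - 42\right) \left(-70\right) = \left(-90\right) \left(-70\right) = 6300$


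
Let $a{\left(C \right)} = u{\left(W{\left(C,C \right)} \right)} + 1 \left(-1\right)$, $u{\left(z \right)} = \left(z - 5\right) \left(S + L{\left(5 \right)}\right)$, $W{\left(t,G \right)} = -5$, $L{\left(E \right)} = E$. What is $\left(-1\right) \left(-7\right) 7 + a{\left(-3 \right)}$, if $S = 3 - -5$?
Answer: $-82$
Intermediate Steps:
$S = 8$ ($S = 3 + 5 = 8$)
$u{\left(z \right)} = -65 + 13 z$ ($u{\left(z \right)} = \left(z - 5\right) \left(8 + 5\right) = \left(-5 + z\right) 13 = -65 + 13 z$)
$a{\left(C \right)} = -131$ ($a{\left(C \right)} = \left(-65 + 13 \left(-5\right)\right) + 1 \left(-1\right) = \left(-65 - 65\right) - 1 = -130 - 1 = -131$)
$\left(-1\right) \left(-7\right) 7 + a{\left(-3 \right)} = \left(-1\right) \left(-7\right) 7 - 131 = 7 \cdot 7 - 131 = 49 - 131 = -82$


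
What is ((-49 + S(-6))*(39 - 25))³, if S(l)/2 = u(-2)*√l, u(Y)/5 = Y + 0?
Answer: 645254344 - 263588640*I*√6 ≈ 6.4525e+8 - 6.4566e+8*I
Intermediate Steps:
u(Y) = 5*Y (u(Y) = 5*(Y + 0) = 5*Y)
S(l) = -20*√l (S(l) = 2*((5*(-2))*√l) = 2*(-10*√l) = -20*√l)
((-49 + S(-6))*(39 - 25))³ = ((-49 - 20*I*√6)*(39 - 25))³ = ((-49 - 20*I*√6)*14)³ = (-686 - 280*I*√6)³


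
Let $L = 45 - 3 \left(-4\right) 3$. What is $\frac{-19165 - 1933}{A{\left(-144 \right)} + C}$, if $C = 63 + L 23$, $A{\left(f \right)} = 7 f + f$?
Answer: $- \frac{10549}{387} \approx -27.258$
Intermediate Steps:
$L = 81$ ($L = 45 - \left(-12\right) 3 = 45 - -36 = 45 + 36 = 81$)
$A{\left(f \right)} = 8 f$
$C = 1926$ ($C = 63 + 81 \cdot 23 = 63 + 1863 = 1926$)
$\frac{-19165 - 1933}{A{\left(-144 \right)} + C} = \frac{-19165 - 1933}{8 \left(-144\right) + 1926} = - \frac{21098}{-1152 + 1926} = - \frac{21098}{774} = \left(-21098\right) \frac{1}{774} = - \frac{10549}{387}$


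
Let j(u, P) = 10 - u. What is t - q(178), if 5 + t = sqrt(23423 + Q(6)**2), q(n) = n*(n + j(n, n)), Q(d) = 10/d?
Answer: -1785 + 4*sqrt(13177)/3 ≈ -1631.9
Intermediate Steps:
q(n) = 10*n (q(n) = n*(n + (10 - n)) = n*10 = 10*n)
t = -5 + 4*sqrt(13177)/3 (t = -5 + sqrt(23423 + (10/6)**2) = -5 + sqrt(23423 + (10*(1/6))**2) = -5 + sqrt(23423 + (5/3)**2) = -5 + sqrt(23423 + 25/9) = -5 + sqrt(210832/9) = -5 + 4*sqrt(13177)/3 ≈ 148.05)
t - q(178) = (-5 + 4*sqrt(13177)/3) - 10*178 = (-5 + 4*sqrt(13177)/3) - 1*1780 = (-5 + 4*sqrt(13177)/3) - 1780 = -1785 + 4*sqrt(13177)/3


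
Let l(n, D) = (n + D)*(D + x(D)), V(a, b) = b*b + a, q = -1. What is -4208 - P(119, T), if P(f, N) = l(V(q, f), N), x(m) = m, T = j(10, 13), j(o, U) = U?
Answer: -372706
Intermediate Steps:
T = 13
V(a, b) = a + b**2 (V(a, b) = b**2 + a = a + b**2)
l(n, D) = 2*D*(D + n) (l(n, D) = (n + D)*(D + D) = (D + n)*(2*D) = 2*D*(D + n))
P(f, N) = 2*N*(-1 + N + f**2) (P(f, N) = 2*N*(N + (-1 + f**2)) = 2*N*(-1 + N + f**2))
-4208 - P(119, T) = -4208 - 2*13*(-1 + 13 + 119**2) = -4208 - 2*13*(-1 + 13 + 14161) = -4208 - 2*13*14173 = -4208 - 1*368498 = -4208 - 368498 = -372706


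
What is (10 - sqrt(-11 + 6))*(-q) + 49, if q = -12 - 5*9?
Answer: 619 - 57*I*sqrt(5) ≈ 619.0 - 127.46*I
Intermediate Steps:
q = -57 (q = -12 - 1*45 = -12 - 45 = -57)
(10 - sqrt(-11 + 6))*(-q) + 49 = (10 - sqrt(-11 + 6))*(-1*(-57)) + 49 = (10 - sqrt(-5))*57 + 49 = (10 - I*sqrt(5))*57 + 49 = (570 - 57*I*sqrt(5)) + 49 = 619 - 57*I*sqrt(5)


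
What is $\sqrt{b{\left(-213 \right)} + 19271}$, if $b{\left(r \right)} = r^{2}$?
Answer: $8 \sqrt{1010} \approx 254.24$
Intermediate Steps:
$\sqrt{b{\left(-213 \right)} + 19271} = \sqrt{\left(-213\right)^{2} + 19271} = \sqrt{45369 + 19271} = \sqrt{64640} = 8 \sqrt{1010}$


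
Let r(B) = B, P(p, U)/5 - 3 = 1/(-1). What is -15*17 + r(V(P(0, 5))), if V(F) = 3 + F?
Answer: -242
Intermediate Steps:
P(p, U) = 10 (P(p, U) = 15 + 5/(-1) = 15 + 5*(-1) = 15 - 5 = 10)
-15*17 + r(V(P(0, 5))) = -15*17 + (3 + 10) = -255 + 13 = -242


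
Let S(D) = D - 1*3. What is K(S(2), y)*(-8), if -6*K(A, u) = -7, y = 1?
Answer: -28/3 ≈ -9.3333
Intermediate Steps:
S(D) = -3 + D (S(D) = D - 3 = -3 + D)
K(A, u) = 7/6 (K(A, u) = -⅙*(-7) = 7/6)
K(S(2), y)*(-8) = (7/6)*(-8) = -28/3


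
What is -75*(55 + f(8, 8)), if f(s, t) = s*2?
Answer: -5325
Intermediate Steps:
f(s, t) = 2*s
-75*(55 + f(8, 8)) = -75*(55 + 2*8) = -75*(55 + 16) = -75*71 = -5325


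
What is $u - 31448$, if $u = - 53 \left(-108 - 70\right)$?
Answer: $-22014$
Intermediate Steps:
$u = 9434$ ($u = - 53 \left(-108 - 70\right) = \left(-53\right) \left(-178\right) = 9434$)
$u - 31448 = 9434 - 31448 = -22014$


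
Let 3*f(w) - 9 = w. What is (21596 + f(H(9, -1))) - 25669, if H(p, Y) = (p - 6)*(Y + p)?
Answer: -4062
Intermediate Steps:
H(p, Y) = (-6 + p)*(Y + p)
f(w) = 3 + w/3
(21596 + f(H(9, -1))) - 25669 = (21596 + (3 + (9² - 6*(-1) - 6*9 - 1*9)/3)) - 25669 = (21596 + (3 + (81 + 6 - 54 - 9)/3)) - 25669 = (21596 + (3 + (⅓)*24)) - 25669 = (21596 + (3 + 8)) - 25669 = (21596 + 11) - 25669 = 21607 - 25669 = -4062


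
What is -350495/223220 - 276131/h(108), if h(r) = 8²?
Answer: -3083019675/714304 ≈ -4316.1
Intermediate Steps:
h(r) = 64
-350495/223220 - 276131/h(108) = -350495/223220 - 276131/64 = -350495*1/223220 - 276131*1/64 = -70099/44644 - 276131/64 = -3083019675/714304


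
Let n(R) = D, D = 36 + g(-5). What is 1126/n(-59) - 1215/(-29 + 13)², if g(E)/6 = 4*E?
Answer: -97579/5376 ≈ -18.151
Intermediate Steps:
g(E) = 24*E (g(E) = 6*(4*E) = 24*E)
D = -84 (D = 36 + 24*(-5) = 36 - 120 = -84)
n(R) = -84
1126/n(-59) - 1215/(-29 + 13)² = 1126/(-84) - 1215/(-29 + 13)² = 1126*(-1/84) - 1215/((-16)²) = -563/42 - 1215/256 = -97579/5376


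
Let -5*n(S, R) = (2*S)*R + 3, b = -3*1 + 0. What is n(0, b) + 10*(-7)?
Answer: -353/5 ≈ -70.600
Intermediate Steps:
b = -3 (b = -3 + 0 = -3)
n(S, R) = -3/5 - 2*R*S/5 (n(S, R) = -((2*S)*R + 3)/5 = -(2*R*S + 3)/5 = -(3 + 2*R*S)/5 = -3/5 - 2*R*S/5)
n(0, b) + 10*(-7) = (-3/5 - 2/5*(-3)*0) + 10*(-7) = (-3/5 + 0) - 70 = -3/5 - 70 = -353/5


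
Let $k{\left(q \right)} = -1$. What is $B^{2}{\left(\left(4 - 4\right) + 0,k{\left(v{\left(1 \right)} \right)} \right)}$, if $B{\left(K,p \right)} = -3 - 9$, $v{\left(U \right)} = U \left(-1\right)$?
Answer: $144$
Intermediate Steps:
$v{\left(U \right)} = - U$
$B{\left(K,p \right)} = -12$ ($B{\left(K,p \right)} = -3 - 9 = -12$)
$B^{2}{\left(\left(4 - 4\right) + 0,k{\left(v{\left(1 \right)} \right)} \right)} = \left(-12\right)^{2} = 144$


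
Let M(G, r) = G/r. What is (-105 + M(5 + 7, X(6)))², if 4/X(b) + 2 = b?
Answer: 8649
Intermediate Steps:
X(b) = 4/(-2 + b)
(-105 + M(5 + 7, X(6)))² = (-105 + (5 + 7)/((4/(-2 + 6))))² = (-105 + 12/((4/4)))² = (-105 + 12/((4*(¼))))² = (-105 + 12/1)² = (-105 + 12*1)² = (-105 + 12)² = (-93)² = 8649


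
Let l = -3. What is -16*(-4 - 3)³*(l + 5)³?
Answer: 43904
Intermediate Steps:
-16*(-4 - 3)³*(l + 5)³ = -16*(-4 - 3)³*(-3 + 5)³ = -16*(2*(-7))³ = -16*(-14)³ = -16*(-2744) = 43904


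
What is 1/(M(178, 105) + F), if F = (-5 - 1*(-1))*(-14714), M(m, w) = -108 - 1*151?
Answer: 1/58597 ≈ 1.7066e-5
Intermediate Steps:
M(m, w) = -259 (M(m, w) = -108 - 151 = -259)
F = 58856 (F = (-5 + 1)*(-14714) = -4*(-14714) = 58856)
1/(M(178, 105) + F) = 1/(-259 + 58856) = 1/58597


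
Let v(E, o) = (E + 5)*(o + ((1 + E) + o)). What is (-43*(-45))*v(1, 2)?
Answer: 69660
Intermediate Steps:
v(E, o) = (5 + E)*(1 + E + 2*o) (v(E, o) = (5 + E)*(o + (1 + E + o)) = (5 + E)*(1 + E + 2*o))
(-43*(-45))*v(1, 2) = (-43*(-45))*(5 + 1² + 6*1 + 10*2 + 2*1*2) = 1935*(5 + 1 + 6 + 20 + 4) = 1935*36 = 69660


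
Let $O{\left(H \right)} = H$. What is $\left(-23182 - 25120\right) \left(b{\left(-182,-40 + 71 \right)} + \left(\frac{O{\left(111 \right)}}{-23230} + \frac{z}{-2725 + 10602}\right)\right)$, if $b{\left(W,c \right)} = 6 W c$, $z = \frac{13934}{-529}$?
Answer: $\frac{3440784281882574631}{2104301165} \approx 1.6351 \cdot 10^{9}$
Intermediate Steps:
$z = - \frac{13934}{529}$ ($z = 13934 \left(- \frac{1}{529}\right) = - \frac{13934}{529} \approx -26.34$)
$b{\left(W,c \right)} = 6 W c$
$\left(-23182 - 25120\right) \left(b{\left(-182,-40 + 71 \right)} + \left(\frac{O{\left(111 \right)}}{-23230} + \frac{z}{-2725 + 10602}\right)\right) = \left(-23182 - 25120\right) \left(6 \left(-182\right) \left(-40 + 71\right) - \left(\frac{111}{23230} + \frac{13934}{529 \left(-2725 + 10602\right)}\right)\right) = - 48302 \left(6 \left(-182\right) 31 - \left(\frac{111}{23230} + \frac{13934}{529 \cdot 7877}\right)\right) = - 48302 \left(-33852 - \frac{34183321}{4208602330}\right) = \left(-48302\right) \left(- \frac{142469640258481}{4208602330}\right) = \frac{3440784281882574631}{2104301165}$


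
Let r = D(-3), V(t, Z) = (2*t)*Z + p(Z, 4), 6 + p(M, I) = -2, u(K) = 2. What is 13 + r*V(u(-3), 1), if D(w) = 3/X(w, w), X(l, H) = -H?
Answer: 9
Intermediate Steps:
p(M, I) = -8 (p(M, I) = -6 - 2 = -8)
V(t, Z) = -8 + 2*Z*t (V(t, Z) = (2*t)*Z - 8 = 2*Z*t - 8 = -8 + 2*Z*t)
D(w) = -3/w (D(w) = 3/((-w)) = 3*(-1/w) = -3/w)
r = 1 (r = -3/(-3) = -3*(-1/3) = 1)
13 + r*V(u(-3), 1) = 13 + 1*(-8 + 2*1*2) = 13 + 1*(-8 + 4) = 13 + 1*(-4) = 13 - 4 = 9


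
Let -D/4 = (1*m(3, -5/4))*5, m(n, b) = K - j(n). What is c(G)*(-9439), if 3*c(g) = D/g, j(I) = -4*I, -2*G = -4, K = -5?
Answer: 660730/3 ≈ 2.2024e+5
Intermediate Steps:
G = 2 (G = -½*(-4) = 2)
m(n, b) = -5 + 4*n (m(n, b) = -5 - (-4)*n = -5 + 4*n)
D = -140 (D = -4*1*(-5 + 4*3)*5 = -4*1*(-5 + 12)*5 = -4*1*7*5 = -28*5 = -4*35 = -140)
c(g) = -140/(3*g) (c(g) = (-140/g)/3 = -140/(3*g))
c(G)*(-9439) = -140/3/2*(-9439) = -140/3*½*(-9439) = -70/3*(-9439) = 660730/3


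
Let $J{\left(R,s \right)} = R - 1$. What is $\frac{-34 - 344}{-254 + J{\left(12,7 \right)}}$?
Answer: $\frac{14}{9} \approx 1.5556$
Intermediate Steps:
$J{\left(R,s \right)} = -1 + R$
$\frac{-34 - 344}{-254 + J{\left(12,7 \right)}} = \frac{-34 - 344}{-254 + \left(-1 + 12\right)} = - \frac{378}{-254 + 11} = - \frac{378}{-243} = \left(-378\right) \left(- \frac{1}{243}\right) = \frac{14}{9}$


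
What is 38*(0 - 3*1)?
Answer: -114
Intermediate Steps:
38*(0 - 3*1) = 38*(0 - 3) = 38*(-3) = -114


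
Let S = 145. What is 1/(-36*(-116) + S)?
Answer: 1/4321 ≈ 0.00023143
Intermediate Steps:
1/(-36*(-116) + S) = 1/(-36*(-116) + 145) = 1/(4176 + 145) = 1/4321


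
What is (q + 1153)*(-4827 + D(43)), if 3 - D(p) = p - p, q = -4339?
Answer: 15369264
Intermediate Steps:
D(p) = 3 (D(p) = 3 - (p - p) = 3 - 1*0 = 3 + 0 = 3)
(q + 1153)*(-4827 + D(43)) = (-4339 + 1153)*(-4827 + 3) = -3186*(-4824) = 15369264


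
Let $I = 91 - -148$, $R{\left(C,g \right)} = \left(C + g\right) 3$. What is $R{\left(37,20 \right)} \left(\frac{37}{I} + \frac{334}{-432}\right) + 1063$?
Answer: $\frac{5490869}{5736} \approx 957.26$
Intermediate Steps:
$R{\left(C,g \right)} = 3 C + 3 g$
$I = 239$ ($I = 91 + 148 = 239$)
$R{\left(37,20 \right)} \left(\frac{37}{I} + \frac{334}{-432}\right) + 1063 = \left(3 \cdot 37 + 3 \cdot 20\right) \left(\frac{37}{239} + \frac{334}{-432}\right) + 1063 = \left(111 + 60\right) \left(37 \cdot \frac{1}{239} + 334 \left(- \frac{1}{432}\right)\right) + 1063 = 171 \left(\frac{37}{239} - \frac{167}{216}\right) + 1063 = 171 \left(- \frac{31921}{51624}\right) + 1063 = - \frac{606499}{5736} + 1063 = \frac{5490869}{5736}$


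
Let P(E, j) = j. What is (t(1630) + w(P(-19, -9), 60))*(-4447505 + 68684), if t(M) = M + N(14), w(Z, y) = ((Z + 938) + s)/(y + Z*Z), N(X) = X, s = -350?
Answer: -339187853481/47 ≈ -7.2168e+9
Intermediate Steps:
w(Z, y) = (588 + Z)/(y + Z²) (w(Z, y) = ((Z + 938) - 350)/(y + Z*Z) = ((938 + Z) - 350)/(y + Z²) = (588 + Z)/(y + Z²))
t(M) = 14 + M (t(M) = M + 14 = 14 + M)
(t(1630) + w(P(-19, -9), 60))*(-4447505 + 68684) = ((14 + 1630) + (588 - 9)/(60 + (-9)²))*(-4447505 + 68684) = (1644 + 579/(60 + 81))*(-4378821) = (1644 + 579/141)*(-4378821) = (1644 + (1/141)*579)*(-4378821) = (1644 + 193/47)*(-4378821) = (77461/47)*(-4378821) = -339187853481/47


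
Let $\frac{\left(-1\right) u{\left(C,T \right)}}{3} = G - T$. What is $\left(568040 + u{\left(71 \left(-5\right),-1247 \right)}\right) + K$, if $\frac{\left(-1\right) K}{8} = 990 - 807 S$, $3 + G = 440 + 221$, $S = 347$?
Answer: $2794637$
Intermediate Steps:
$G = 658$ ($G = -3 + \left(440 + 221\right) = -3 + 661 = 658$)
$K = 2232312$ ($K = - 8 \left(990 - 280029\right) = \left(-8\right) \left(-279039\right) = 2232312$)
$u{\left(C,T \right)} = -1974 + 3 T$ ($u{\left(C,T \right)} = - 3 \left(658 - T\right) = -1974 + 3 T$)
$\left(568040 + u{\left(71 \left(-5\right),-1247 \right)}\right) + K = \left(568040 + \left(-1974 + 3 \left(-1247\right)\right)\right) + 2232312 = \left(568040 - 5715\right) + 2232312 = 562325 + 2232312 = 2794637$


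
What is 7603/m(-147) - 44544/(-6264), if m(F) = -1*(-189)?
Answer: 8947/189 ≈ 47.339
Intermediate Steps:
m(F) = 189
7603/m(-147) - 44544/(-6264) = 7603/189 - 44544/(-6264) = 7603*(1/189) - 44544*(-1/6264) = 7603/189 + 64/9 = 8947/189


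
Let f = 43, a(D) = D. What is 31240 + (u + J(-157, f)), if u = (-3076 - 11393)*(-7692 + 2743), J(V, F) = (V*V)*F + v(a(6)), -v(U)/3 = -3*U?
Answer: 72698282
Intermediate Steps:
v(U) = 9*U (v(U) = -(-9)*U = 9*U)
J(V, F) = 54 + F*V² (J(V, F) = (V*V)*F + 9*6 = V²*F + 54 = F*V² + 54 = 54 + F*V²)
u = 71607081 (u = -14469*(-4949) = 71607081)
31240 + (u + J(-157, f)) = 31240 + (71607081 + (54 + 43*(-157)²)) = 31240 + (71607081 + (54 + 43*24649)) = 31240 + (71607081 + (54 + 1059907)) = 31240 + (71607081 + 1059961) = 31240 + 72667042 = 72698282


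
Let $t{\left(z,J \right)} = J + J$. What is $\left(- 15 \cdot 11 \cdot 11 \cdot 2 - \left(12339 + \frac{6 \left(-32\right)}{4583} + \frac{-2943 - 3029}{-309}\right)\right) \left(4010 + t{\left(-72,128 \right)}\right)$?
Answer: $- \frac{32196585266802}{472049} \approx -6.8206 \cdot 10^{7}$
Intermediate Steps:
$t{\left(z,J \right)} = 2 J$
$\left(- 15 \cdot 11 \cdot 11 \cdot 2 - \left(12339 + \frac{6 \left(-32\right)}{4583} + \frac{-2943 - 3029}{-309}\right)\right) \left(4010 + t{\left(-72,128 \right)}\right) = \left(- 15 \cdot 11 \cdot 11 \cdot 2 - \left(12339 + \frac{6 \left(-32\right)}{4583} + \frac{-2943 - 3029}{-309}\right)\right) \left(4010 + 2 \cdot 128\right) = \left(- 15 \cdot 121 \cdot 2 - \left(12339 - \frac{192}{4583} + \frac{5972}{309}\right)\right) \left(4010 + 256\right) = \left(\left(-15\right) 242 - \frac{17501148181}{1416147}\right) 4266 = \left(-3630 - \frac{17501148181}{1416147}\right) 4266 = \left(- \frac{22641761791}{1416147}\right) 4266 = - \frac{32196585266802}{472049}$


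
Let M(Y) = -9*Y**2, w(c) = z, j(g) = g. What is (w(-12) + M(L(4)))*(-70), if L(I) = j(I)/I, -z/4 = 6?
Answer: 2310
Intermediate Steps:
z = -24 (z = -4*6 = -24)
w(c) = -24
L(I) = 1 (L(I) = I/I = 1)
(w(-12) + M(L(4)))*(-70) = (-24 - 9*1**2)*(-70) = (-24 - 9*1)*(-70) = (-24 - 9)*(-70) = -33*(-70) = 2310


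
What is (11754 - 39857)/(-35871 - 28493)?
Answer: 28103/64364 ≈ 0.43663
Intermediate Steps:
(11754 - 39857)/(-35871 - 28493) = -28103/(-64364) = -28103*(-1/64364) = 28103/64364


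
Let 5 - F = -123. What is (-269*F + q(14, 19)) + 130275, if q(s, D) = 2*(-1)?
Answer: 95841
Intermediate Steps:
F = 128 (F = 5 - 1*(-123) = 5 + 123 = 128)
q(s, D) = -2
(-269*F + q(14, 19)) + 130275 = (-269*128 - 2) + 130275 = (-34432 - 2) + 130275 = -34434 + 130275 = 95841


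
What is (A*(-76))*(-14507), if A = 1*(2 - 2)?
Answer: 0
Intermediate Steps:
A = 0 (A = 1*0 = 0)
(A*(-76))*(-14507) = (0*(-76))*(-14507) = 0*(-14507) = 0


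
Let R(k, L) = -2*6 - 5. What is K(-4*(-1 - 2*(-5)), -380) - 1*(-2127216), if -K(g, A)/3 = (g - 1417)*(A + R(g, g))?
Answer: 396693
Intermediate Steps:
R(k, L) = -17 (R(k, L) = -12 - 5 = -17)
K(g, A) = -3*(-1417 + g)*(-17 + A) (K(g, A) = -3*(g - 1417)*(A - 17) = -3*(-1417 + g)*(-17 + A))
K(-4*(-1 - 2*(-5)), -380) - 1*(-2127216) = (-72267 + 51*(-4*(-1 - 2*(-5))) + 4251*(-380) - 3*(-380)*(-4*(-1 - 2*(-5)))) - 1*(-2127216) = (-72267 + 51*(-4*(-1 + 10)) - 1615380 - 3*(-380)*(-4*(-1 + 10))) + 2127216 = (-72267 + 51*(-4*9) - 1615380 - 3*(-380)*(-4*9)) + 2127216 = (-72267 + 51*(-36) - 1615380 - 3*(-380)*(-36)) + 2127216 = (-72267 - 1836 - 1615380 - 41040) + 2127216 = -1730523 + 2127216 = 396693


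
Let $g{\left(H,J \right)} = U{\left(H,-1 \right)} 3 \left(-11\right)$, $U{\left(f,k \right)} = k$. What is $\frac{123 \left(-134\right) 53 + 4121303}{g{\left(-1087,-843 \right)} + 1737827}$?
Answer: $\frac{3247757}{1737860} \approx 1.8688$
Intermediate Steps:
$g{\left(H,J \right)} = 33$ ($g{\left(H,J \right)} = \left(-1\right) 3 \left(-11\right) = \left(-3\right) \left(-11\right) = 33$)
$\frac{123 \left(-134\right) 53 + 4121303}{g{\left(-1087,-843 \right)} + 1737827} = \frac{123 \left(-134\right) 53 + 4121303}{33 + 1737827} = \frac{\left(-16482\right) 53 + 4121303}{1737860} = \left(-873546 + 4121303\right) \frac{1}{1737860} = 3247757 \cdot \frac{1}{1737860} = \frac{3247757}{1737860}$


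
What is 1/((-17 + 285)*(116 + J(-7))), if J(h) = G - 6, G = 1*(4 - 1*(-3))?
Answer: 1/31356 ≈ 3.1892e-5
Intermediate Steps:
G = 7 (G = 1*(4 + 3) = 1*7 = 7)
J(h) = 1 (J(h) = 7 - 6 = 1)
1/((-17 + 285)*(116 + J(-7))) = 1/((-17 + 285)*(116 + 1)) = 1/(268*117) = (1/268)*(1/117) = 1/31356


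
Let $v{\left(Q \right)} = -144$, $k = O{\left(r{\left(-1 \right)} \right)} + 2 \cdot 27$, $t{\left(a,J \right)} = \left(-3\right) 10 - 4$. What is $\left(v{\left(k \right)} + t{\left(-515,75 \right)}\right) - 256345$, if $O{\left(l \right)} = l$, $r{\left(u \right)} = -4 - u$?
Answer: $-256523$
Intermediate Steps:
$t{\left(a,J \right)} = -34$ ($t{\left(a,J \right)} = -30 - 4 = -34$)
$k = 51$ ($k = \left(-4 - -1\right) + 2 \cdot 27 = \left(-4 + 1\right) + 54 = -3 + 54 = 51$)
$\left(v{\left(k \right)} + t{\left(-515,75 \right)}\right) - 256345 = \left(-144 - 34\right) - 256345 = -178 - 256345 = -256523$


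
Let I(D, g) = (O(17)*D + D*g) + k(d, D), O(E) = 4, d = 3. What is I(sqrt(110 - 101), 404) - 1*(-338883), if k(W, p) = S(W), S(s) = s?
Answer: 340110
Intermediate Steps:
k(W, p) = W
I(D, g) = 3 + 4*D + D*g (I(D, g) = (4*D + D*g) + 3 = 3 + 4*D + D*g)
I(sqrt(110 - 101), 404) - 1*(-338883) = (3 + 4*sqrt(110 - 101) + sqrt(110 - 101)*404) - 1*(-338883) = (3 + 4*sqrt(9) + sqrt(9)*404) + 338883 = (3 + 4*3 + 3*404) + 338883 = (3 + 12 + 1212) + 338883 = 1227 + 338883 = 340110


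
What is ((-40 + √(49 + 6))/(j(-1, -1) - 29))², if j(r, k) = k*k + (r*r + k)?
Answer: (40 - √55)²/784 ≈ 1.3542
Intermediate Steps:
j(r, k) = k + k² + r² (j(r, k) = k² + (r² + k) = k² + (k + r²) = k + k² + r²)
((-40 + √(49 + 6))/(j(-1, -1) - 29))² = ((-40 + √(49 + 6))/((-1 + (-1)² + (-1)²) - 29))² = ((-40 + √55)/((-1 + 1 + 1) - 29))² = ((-40 + √55)/(1 - 29))² = ((-40 + √55)/(-28))² = ((-40 + √55)*(-1/28))² = (10/7 - √55/28)²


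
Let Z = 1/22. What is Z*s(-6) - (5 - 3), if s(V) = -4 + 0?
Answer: -24/11 ≈ -2.1818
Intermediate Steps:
Z = 1/22 ≈ 0.045455
s(V) = -4
Z*s(-6) - (5 - 3) = (1/22)*(-4) - (5 - 3) = -2/11 - 1*2 = -2/11 - 2 = -24/11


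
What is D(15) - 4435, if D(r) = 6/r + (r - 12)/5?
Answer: -4434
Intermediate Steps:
D(r) = -12/5 + 6/r + r/5 (D(r) = 6/r + (-12 + r)*(1/5) = 6/r + (-12/5 + r/5) = -12/5 + 6/r + r/5)
D(15) - 4435 = (1/5)*(30 + 15*(-12 + 15))/15 - 4435 = (1/5)*(1/15)*(30 + 15*3) - 4435 = (1/5)*(1/15)*(30 + 45) - 4435 = (1/5)*(1/15)*75 - 4435 = 1 - 4435 = -4434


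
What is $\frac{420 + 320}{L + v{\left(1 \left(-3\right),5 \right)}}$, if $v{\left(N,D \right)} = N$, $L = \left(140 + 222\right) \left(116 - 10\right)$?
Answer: $\frac{20}{1037} \approx 0.019286$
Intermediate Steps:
$L = 38372$ ($L = 362 \cdot 106 = 38372$)
$\frac{420 + 320}{L + v{\left(1 \left(-3\right),5 \right)}} = \frac{420 + 320}{38372 + 1 \left(-3\right)} = \frac{740}{38372 - 3} = \frac{740}{38369} = 740 \cdot \frac{1}{38369} = \frac{20}{1037}$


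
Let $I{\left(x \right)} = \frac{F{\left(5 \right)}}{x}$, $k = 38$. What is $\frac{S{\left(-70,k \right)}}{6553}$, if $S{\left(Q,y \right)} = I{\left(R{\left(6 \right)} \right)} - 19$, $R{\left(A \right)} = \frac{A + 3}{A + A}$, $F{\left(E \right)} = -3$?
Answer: $- \frac{23}{6553} \approx -0.0035098$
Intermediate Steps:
$R{\left(A \right)} = \frac{3 + A}{2 A}$
$I{\left(x \right)} = - \frac{3}{x}$
$S{\left(Q,y \right)} = -23$ ($S{\left(Q,y \right)} = - \frac{3}{\frac{1}{2} \cdot \frac{1}{6} \left(3 + 6\right)} - 19 = - \frac{3}{\frac{1}{2} \cdot \frac{1}{6} \cdot 9} - 19 = - \frac{3}{\frac{3}{4}} - 19 = \left(-3\right) \frac{4}{3} - 19 = -4 - 19 = -23$)
$\frac{S{\left(-70,k \right)}}{6553} = - \frac{23}{6553}$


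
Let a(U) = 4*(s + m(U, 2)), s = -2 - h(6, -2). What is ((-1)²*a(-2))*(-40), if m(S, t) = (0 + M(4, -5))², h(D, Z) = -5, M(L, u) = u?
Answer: -4480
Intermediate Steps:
s = 3 (s = -2 - 1*(-5) = -2 + 5 = 3)
m(S, t) = 25 (m(S, t) = (0 - 5)² = (-5)² = 25)
a(U) = 112 (a(U) = 4*(3 + 25) = 4*28 = 112)
((-1)²*a(-2))*(-40) = ((-1)²*112)*(-40) = (1*112)*(-40) = 112*(-40) = -4480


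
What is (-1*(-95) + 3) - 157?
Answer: -59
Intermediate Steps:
(-1*(-95) + 3) - 157 = (95 + 3) - 157 = 98 - 157 = -59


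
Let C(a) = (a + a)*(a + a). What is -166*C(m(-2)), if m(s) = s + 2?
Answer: 0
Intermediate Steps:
m(s) = 2 + s
C(a) = 4*a² (C(a) = (2*a)*(2*a) = 4*a²)
-166*C(m(-2)) = -664*(2 - 2)² = -664*0² = -664*0 = -166*0 = 0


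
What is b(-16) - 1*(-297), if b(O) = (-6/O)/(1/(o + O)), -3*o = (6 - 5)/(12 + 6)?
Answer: 41903/144 ≈ 290.99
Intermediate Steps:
o = -1/54 (o = -(6 - 5)/(3*(12 + 6)) = -1/(3*18) = -1/3*1/18 = -1/54 ≈ -0.018519)
b(O) = -6*(-1/54 + O)/O (b(O) = (-6/O)/(1/(-1/54 + O)) = (-6/O)*(-1/54 + O) = -6*(-1/54 + O)/O)
b(-16) - 1*(-297) = (-6 + (1/9)/(-16)) - 1*(-297) = (-6 + (1/9)*(-1/16)) + 297 = (-6 - 1/144) + 297 = -865/144 + 297 = 41903/144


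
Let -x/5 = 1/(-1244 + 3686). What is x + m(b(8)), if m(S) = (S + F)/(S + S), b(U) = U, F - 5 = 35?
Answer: 7321/2442 ≈ 2.9980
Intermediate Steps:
F = 40 (F = 5 + 35 = 40)
x = -5/2442 (x = -5/(-1244 + 3686) = -5/2442 ≈ -0.0020475)
m(S) = (40 + S)/(2*S) (m(S) = (S + 40)/(S + S) = (40 + S)/((2*S)) = (40 + S)*(1/(2*S)) = (40 + S)/(2*S))
x + m(b(8)) = -5/2442 + (1/2)*(40 + 8)/8 = -5/2442 + (1/2)*(1/8)*48 = -5/2442 + 3 = 7321/2442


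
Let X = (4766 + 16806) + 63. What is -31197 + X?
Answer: -9562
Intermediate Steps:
X = 21635 (X = 21572 + 63 = 21635)
-31197 + X = -31197 + 21635 = -9562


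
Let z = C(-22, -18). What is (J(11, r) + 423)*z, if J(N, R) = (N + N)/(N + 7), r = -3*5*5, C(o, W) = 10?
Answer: 38180/9 ≈ 4242.2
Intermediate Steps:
r = -75 (r = -15*5 = -75)
J(N, R) = 2*N/(7 + N) (J(N, R) = (2*N)/(7 + N) = 2*N/(7 + N))
z = 10
(J(11, r) + 423)*z = (2*11/(7 + 11) + 423)*10 = (2*11/18 + 423)*10 = (2*11*(1/18) + 423)*10 = (11/9 + 423)*10 = (3818/9)*10 = 38180/9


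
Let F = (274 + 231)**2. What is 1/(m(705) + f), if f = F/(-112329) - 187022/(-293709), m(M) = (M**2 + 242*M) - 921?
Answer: 10997346087/7332066634000289 ≈ 1.4999e-6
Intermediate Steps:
F = 255025 (F = 505**2 = 255025)
m(M) = -921 + M**2 + 242*M
f = -17965047829/10997346087 (f = 255025/(-112329) - 187022/(-293709) = 255025*(-1/112329) - 187022*(-1/293709) = -255025/112329 + 187022/293709 = -17965047829/10997346087 ≈ -1.6336)
1/(m(705) + f) = 1/((-921 + 705**2 + 242*705) - 17965047829/10997346087) = 1/((-921 + 497025 + 170610) - 17965047829/10997346087) = 1/(666714 - 17965047829/10997346087) = 1/(7332066634000289/10997346087) = 10997346087/7332066634000289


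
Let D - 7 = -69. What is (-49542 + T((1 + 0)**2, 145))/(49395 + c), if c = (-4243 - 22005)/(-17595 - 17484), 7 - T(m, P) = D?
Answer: -1735463367/1732753453 ≈ -1.0016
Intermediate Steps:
D = -62 (D = 7 - 69 = -62)
T(m, P) = 69 (T(m, P) = 7 - 1*(-62) = 7 + 62 = 69)
c = 26248/35079 (c = -26248/(-35079) = -26248*(-1/35079) = 26248/35079 ≈ 0.74825)
(-49542 + T((1 + 0)**2, 145))/(49395 + c) = (-49542 + 69)/(49395 + 26248/35079) = -49473/1732753453/35079 = -49473*35079/1732753453 = -1735463367/1732753453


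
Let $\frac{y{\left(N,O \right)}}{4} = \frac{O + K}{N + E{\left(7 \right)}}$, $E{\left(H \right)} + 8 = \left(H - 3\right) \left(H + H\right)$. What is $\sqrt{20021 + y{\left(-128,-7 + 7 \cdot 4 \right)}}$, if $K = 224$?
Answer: $\frac{\sqrt{80035}}{2} \approx 141.45$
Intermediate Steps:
$E{\left(H \right)} = -8 + 2 H \left(-3 + H\right)$ ($E{\left(H \right)} = -8 + \left(H - 3\right) \left(H + H\right) = -8 + \left(-3 + H\right) 2 H = -8 + 2 H \left(-3 + H\right)$)
$y{\left(N,O \right)} = \frac{4 \left(224 + O\right)}{48 + N}$ ($y{\left(N,O \right)} = 4 \frac{O + 224}{N - \left(50 - 98\right)} = 4 \frac{224 + O}{N - -48} = 4 \frac{224 + O}{N + 48} = 4 \frac{224 + O}{48 + N} = \frac{4 \left(224 + O\right)}{48 + N}$)
$\sqrt{20021 + y{\left(-128,-7 + 7 \cdot 4 \right)}} = \sqrt{20021 + \frac{4 \left(224 + \left(-7 + 7 \cdot 4\right)\right)}{48 - 128}} = \sqrt{20021 + \frac{4 \left(224 + \left(-7 + 28\right)\right)}{-80}} = \sqrt{20021 + 4 \left(- \frac{1}{80}\right) \left(224 + 21\right)} = \sqrt{20021 + 4 \left(- \frac{1}{80}\right) 245} = \sqrt{20021 - \frac{49}{4}} = \sqrt{\frac{80035}{4}} = \frac{\sqrt{80035}}{2}$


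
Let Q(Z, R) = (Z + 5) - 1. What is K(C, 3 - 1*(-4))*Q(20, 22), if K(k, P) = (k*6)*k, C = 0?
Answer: 0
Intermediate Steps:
Q(Z, R) = 4 + Z (Q(Z, R) = (5 + Z) - 1 = 4 + Z)
K(k, P) = 6*k**2 (K(k, P) = (6*k)*k = 6*k**2)
K(C, 3 - 1*(-4))*Q(20, 22) = (6*0**2)*(4 + 20) = (6*0)*24 = 0*24 = 0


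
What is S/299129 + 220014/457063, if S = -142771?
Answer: 557226233/136720798127 ≈ 0.0040757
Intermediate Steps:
S/299129 + 220014/457063 = -142771/299129 + 220014/457063 = 557226233/136720798127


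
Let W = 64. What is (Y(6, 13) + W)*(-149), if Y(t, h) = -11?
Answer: -7897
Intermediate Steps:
(Y(6, 13) + W)*(-149) = (-11 + 64)*(-149) = 53*(-149) = -7897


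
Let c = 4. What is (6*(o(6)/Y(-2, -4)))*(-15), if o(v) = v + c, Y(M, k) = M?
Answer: 450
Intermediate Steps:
o(v) = 4 + v (o(v) = v + 4 = 4 + v)
(6*(o(6)/Y(-2, -4)))*(-15) = (6*((4 + 6)/(-2)))*(-15) = (6*(10*(-1/2)))*(-15) = (6*(-5))*(-15) = -30*(-15) = 450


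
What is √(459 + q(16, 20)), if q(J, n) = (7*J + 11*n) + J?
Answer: √807 ≈ 28.408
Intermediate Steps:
q(J, n) = 8*J + 11*n
√(459 + q(16, 20)) = √(459 + (8*16 + 11*20)) = √(459 + (128 + 220)) = √(459 + 348) = √807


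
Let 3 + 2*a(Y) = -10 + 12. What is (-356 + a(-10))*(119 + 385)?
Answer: -179676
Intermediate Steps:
a(Y) = -½ (a(Y) = -3/2 + (-10 + 12)/2 = -3/2 + (½)*2 = -3/2 + 1 = -½)
(-356 + a(-10))*(119 + 385) = (-356 - ½)*(119 + 385) = -713/2*504 = -179676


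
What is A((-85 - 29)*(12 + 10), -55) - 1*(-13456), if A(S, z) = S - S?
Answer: 13456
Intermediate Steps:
A(S, z) = 0
A((-85 - 29)*(12 + 10), -55) - 1*(-13456) = 0 - 1*(-13456) = 0 + 13456 = 13456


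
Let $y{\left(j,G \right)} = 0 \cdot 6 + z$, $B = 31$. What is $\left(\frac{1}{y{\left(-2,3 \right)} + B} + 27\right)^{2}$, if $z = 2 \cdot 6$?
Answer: $\frac{1350244}{1849} \approx 730.26$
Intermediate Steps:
$z = 12$
$y{\left(j,G \right)} = 12$ ($y{\left(j,G \right)} = 0 \cdot 6 + 12 = 0 + 12 = 12$)
$\left(\frac{1}{y{\left(-2,3 \right)} + B} + 27\right)^{2} = \left(\frac{1}{12 + 31} + 27\right)^{2} = \left(\frac{1}{43} + 27\right)^{2} = \left(\frac{1162}{43}\right)^{2} = \frac{1350244}{1849}$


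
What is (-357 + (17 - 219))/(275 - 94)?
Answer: -559/181 ≈ -3.0884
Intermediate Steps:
(-357 + (17 - 219))/(275 - 94) = (-357 - 202)/181 = -559*1/181 = -559/181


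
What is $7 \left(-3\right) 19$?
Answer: $-399$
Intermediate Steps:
$7 \left(-3\right) 19 = \left(-21\right) 19 = -399$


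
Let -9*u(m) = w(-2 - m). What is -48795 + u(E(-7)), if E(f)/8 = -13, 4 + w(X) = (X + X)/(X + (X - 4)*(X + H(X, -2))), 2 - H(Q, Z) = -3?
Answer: -1162432748/23823 ≈ -48795.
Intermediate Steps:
H(Q, Z) = 5 (H(Q, Z) = 2 - 1*(-3) = 2 + 3 = 5)
w(X) = -4 + 2*X/(X + (-4 + X)*(5 + X)) (w(X) = -4 + (X + X)/(X + (X - 4)*(X + 5)) = -4 + (2*X)/(X + (-4 + X)*(5 + X)) = -4 + 2*X/(X + (-4 + X)*(5 + X)))
E(f) = -104 (E(f) = 8*(-13) = -104)
u(m) = -2*(46 - 2*(-2 - m)² + 3*m)/(9*(-24 + (-2 - m)² - 2*m)) (u(m) = -2*(40 - 3*(-2 - m) - 2*(-2 - m)²)/(9*(-20 + (-2 - m)² + 2*(-2 - m))) = -2*(40 + (6 + 3*m) - 2*(-2 - m)²)/(9*(-20 + (-2 - m)² + (-4 - 2*m))) = -2*(46 - 2*(-2 - m)² + 3*m)/(9*(-24 + (-2 - m)² - 2*m)))
-48795 + u(E(-7)) = -48795 + 2*(-38 + 2*(-104)² + 5*(-104))/(9*(-20 + (-104)² + 2*(-104))) = -48795 + 2*(-38 + 2*10816 - 520)/(9*(-20 + 10816 - 208)) = -48795 + (2/9)*(-38 + 21632 - 520)/10588 = -48795 + (2/9)*(1/10588)*21074 = -48795 + 10537/23823 = -1162432748/23823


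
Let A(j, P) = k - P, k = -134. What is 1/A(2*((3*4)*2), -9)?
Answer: -1/125 ≈ -0.0080000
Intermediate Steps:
A(j, P) = -134 - P
1/A(2*((3*4)*2), -9) = 1/(-134 - 1*(-9)) = 1/(-134 + 9) = 1/(-125) = -1/125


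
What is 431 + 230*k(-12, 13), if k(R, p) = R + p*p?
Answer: 36541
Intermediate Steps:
k(R, p) = R + p²
431 + 230*k(-12, 13) = 431 + 230*(-12 + 13²) = 431 + 230*(-12 + 169) = 431 + 230*157 = 431 + 36110 = 36541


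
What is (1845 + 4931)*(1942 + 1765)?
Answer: 25118632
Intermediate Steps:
(1845 + 4931)*(1942 + 1765) = 6776*3707 = 25118632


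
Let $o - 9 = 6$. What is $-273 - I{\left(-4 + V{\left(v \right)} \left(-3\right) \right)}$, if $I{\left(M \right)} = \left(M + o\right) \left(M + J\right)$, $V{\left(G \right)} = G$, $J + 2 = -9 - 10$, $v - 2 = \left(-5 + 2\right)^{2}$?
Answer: $-1549$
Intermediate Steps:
$o = 15$ ($o = 9 + 6 = 15$)
$v = 11$ ($v = 2 + \left(-5 + 2\right)^{2} = 2 + \left(-3\right)^{2} = 2 + 9 = 11$)
$J = -21$ ($J = -2 - 19 = -21$)
$I{\left(M \right)} = \left(-21 + M\right) \left(15 + M\right)$ ($I{\left(M \right)} = \left(M + 15\right) \left(M - 21\right) = \left(15 + M\right) \left(-21 + M\right) = \left(-21 + M\right) \left(15 + M\right)$)
$-273 - I{\left(-4 + V{\left(v \right)} \left(-3\right) \right)} = -273 - \left(-315 + \left(-4 + 11 \left(-3\right)\right)^{2} - 6 \left(-4 + 11 \left(-3\right)\right)\right) = -273 - \left(-315 + \left(-4 - 33\right)^{2} - 6 \left(-4 - 33\right)\right) = -273 - \left(-315 + \left(-37\right)^{2} - -222\right) = -273 - \left(-315 + 1369 + 222\right) = -273 - 1276 = -1549$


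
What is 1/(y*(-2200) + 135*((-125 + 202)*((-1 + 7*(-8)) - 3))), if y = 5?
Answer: -1/634700 ≈ -1.5755e-6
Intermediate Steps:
1/(y*(-2200) + 135*((-125 + 202)*((-1 + 7*(-8)) - 3))) = 1/(5*(-2200) + 135*((-125 + 202)*((-1 + 7*(-8)) - 3))) = 1/(-11000 + 135*(77*((-1 - 56) - 3))) = 1/(-11000 + 135*(77*(-57 - 3))) = 1/(-11000 + 135*(77*(-60))) = 1/(-11000 + 135*(-4620)) = 1/(-11000 - 623700) = 1/(-634700) = -1/634700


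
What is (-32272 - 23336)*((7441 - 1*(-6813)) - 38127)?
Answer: 1327529784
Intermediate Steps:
(-32272 - 23336)*((7441 - 1*(-6813)) - 38127) = -55608*((7441 + 6813) - 38127) = -55608*(14254 - 38127) = -55608*(-23873) = 1327529784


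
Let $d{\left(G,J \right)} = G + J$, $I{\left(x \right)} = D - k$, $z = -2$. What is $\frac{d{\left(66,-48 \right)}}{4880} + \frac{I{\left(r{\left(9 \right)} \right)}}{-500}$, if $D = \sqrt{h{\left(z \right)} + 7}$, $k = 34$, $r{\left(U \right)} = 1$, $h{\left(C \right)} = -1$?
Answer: $\frac{4373}{61000} - \frac{\sqrt{6}}{500} \approx 0.06679$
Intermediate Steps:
$D = \sqrt{6}$ ($D = \sqrt{-1 + 7} = \sqrt{6} \approx 2.4495$)
$I{\left(x \right)} = -34 + \sqrt{6}$ ($I{\left(x \right)} = \sqrt{6} - 34 = -34 + \sqrt{6}$)
$\frac{d{\left(66,-48 \right)}}{4880} + \frac{I{\left(r{\left(9 \right)} \right)}}{-500} = \frac{66 - 48}{4880} + \frac{-34 + \sqrt{6}}{-500} = 18 \cdot \frac{1}{4880} + \left(-34 + \sqrt{6}\right) \left(- \frac{1}{500}\right) = \frac{9}{2440} + \left(\frac{17}{250} - \frac{\sqrt{6}}{500}\right) = \frac{4373}{61000} - \frac{\sqrt{6}}{500}$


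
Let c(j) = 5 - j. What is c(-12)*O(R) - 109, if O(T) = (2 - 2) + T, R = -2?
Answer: -143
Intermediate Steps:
O(T) = T (O(T) = 0 + T = T)
c(-12)*O(R) - 109 = (5 - 1*(-12))*(-2) - 109 = (5 + 12)*(-2) - 109 = 17*(-2) - 109 = -34 - 109 = -143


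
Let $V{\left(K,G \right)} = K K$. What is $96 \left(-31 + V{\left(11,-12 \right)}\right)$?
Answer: $8640$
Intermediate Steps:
$V{\left(K,G \right)} = K^{2}$
$96 \left(-31 + V{\left(11,-12 \right)}\right) = 96 \left(-31 + 11^{2}\right) = 96 \left(-31 + 121\right) = 96 \cdot 90 = 8640$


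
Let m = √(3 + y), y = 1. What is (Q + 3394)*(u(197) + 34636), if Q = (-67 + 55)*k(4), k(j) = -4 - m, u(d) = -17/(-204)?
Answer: 720291989/6 ≈ 1.2005e+8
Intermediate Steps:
m = 2 (m = √(3 + 1) = √4 = 2)
u(d) = 1/12 (u(d) = -17*(-1/204) = 1/12)
k(j) = -6 (k(j) = -4 - 1*2 = -4 - 2 = -6)
Q = 72 (Q = (-67 + 55)*(-6) = -12*(-6) = 72)
(Q + 3394)*(u(197) + 34636) = (72 + 3394)*(1/12 + 34636) = 3466*(415633/12) = 720291989/6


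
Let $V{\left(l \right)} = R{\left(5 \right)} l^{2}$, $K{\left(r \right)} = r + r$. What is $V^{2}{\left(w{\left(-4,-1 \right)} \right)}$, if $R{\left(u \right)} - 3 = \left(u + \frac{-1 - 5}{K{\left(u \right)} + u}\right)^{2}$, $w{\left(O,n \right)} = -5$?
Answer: $364816$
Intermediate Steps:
$K{\left(r \right)} = 2 r$
$R{\left(u \right)} = 3 + \left(u - \frac{2}{u}\right)^{2}$ ($R{\left(u \right)} = 3 + \left(u + \frac{-1 - 5}{2 u + u}\right)^{2} = 3 + \left(u - \frac{6}{3 u}\right)^{2} = 3 + \left(u - 6 \frac{1}{3 u}\right)^{2} = 3 + \left(u - \frac{2}{u}\right)^{2}$)
$V{\left(l \right)} = \frac{604 l^{2}}{25}$ ($V{\left(l \right)} = \left(-1 + 5^{2} + \frac{4}{25}\right) l^{2} = \left(-1 + 25 + 4 \cdot \frac{1}{25}\right) l^{2} = \left(-1 + 25 + \frac{4}{25}\right) l^{2} = \frac{604 l^{2}}{25}$)
$V^{2}{\left(w{\left(-4,-1 \right)} \right)} = \left(\frac{604 \left(-5\right)^{2}}{25}\right)^{2} = \left(\frac{604}{25} \cdot 25\right)^{2} = 604^{2} = 364816$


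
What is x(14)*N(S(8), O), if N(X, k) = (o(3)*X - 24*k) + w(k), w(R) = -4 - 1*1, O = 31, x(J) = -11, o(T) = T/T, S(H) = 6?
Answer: 8173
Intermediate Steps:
o(T) = 1
w(R) = -5 (w(R) = -4 - 1 = -5)
N(X, k) = -5 + X - 24*k (N(X, k) = (1*X - 24*k) - 5 = (X - 24*k) - 5 = -5 + X - 24*k)
x(14)*N(S(8), O) = -11*(-5 + 6 - 24*31) = -11*(-5 + 6 - 744) = -11*(-743) = 8173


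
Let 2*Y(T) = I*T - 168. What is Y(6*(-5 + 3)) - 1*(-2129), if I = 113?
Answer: 1367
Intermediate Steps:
Y(T) = -84 + 113*T/2 (Y(T) = (113*T - 168)/2 = (-168 + 113*T)/2 = -84 + 113*T/2)
Y(6*(-5 + 3)) - 1*(-2129) = (-84 + 113*(6*(-5 + 3))/2) - 1*(-2129) = (-84 + 113*(6*(-2))/2) + 2129 = (-84 + (113/2)*(-12)) + 2129 = (-84 - 678) + 2129 = -762 + 2129 = 1367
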